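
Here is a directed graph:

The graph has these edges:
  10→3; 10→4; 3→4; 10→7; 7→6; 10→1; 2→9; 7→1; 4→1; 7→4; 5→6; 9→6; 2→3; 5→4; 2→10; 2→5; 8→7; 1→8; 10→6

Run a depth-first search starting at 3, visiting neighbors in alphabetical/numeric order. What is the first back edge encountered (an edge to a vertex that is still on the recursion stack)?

7->1

DFS from 3 (visiting neighbors in alphabetical/numeric order); mark gray on enter, black on exit:
3 gray
  4 gray
    1 gray
      8 gray
        7 gray
          7→1: 1 is gray → back edge
First back edge: 7 → 1.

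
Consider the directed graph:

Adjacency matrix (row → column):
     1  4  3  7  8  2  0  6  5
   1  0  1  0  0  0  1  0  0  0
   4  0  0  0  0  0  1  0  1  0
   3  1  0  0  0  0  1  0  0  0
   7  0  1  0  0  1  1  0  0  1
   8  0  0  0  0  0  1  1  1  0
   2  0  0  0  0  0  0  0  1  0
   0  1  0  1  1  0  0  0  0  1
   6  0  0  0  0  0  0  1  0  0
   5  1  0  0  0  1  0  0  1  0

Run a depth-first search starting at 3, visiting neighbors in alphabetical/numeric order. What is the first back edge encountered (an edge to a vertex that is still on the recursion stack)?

0->1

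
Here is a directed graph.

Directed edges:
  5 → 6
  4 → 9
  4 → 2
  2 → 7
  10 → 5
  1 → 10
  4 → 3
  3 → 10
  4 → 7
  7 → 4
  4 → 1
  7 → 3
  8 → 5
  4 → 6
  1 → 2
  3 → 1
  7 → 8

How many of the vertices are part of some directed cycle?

5

A vertex is on a directed cycle iff it belongs to a strongly connected component of size ≥ 2 (or has a self-loop).
The vertices on cycles are {1, 2, 3, 4, 7} — 5 in total.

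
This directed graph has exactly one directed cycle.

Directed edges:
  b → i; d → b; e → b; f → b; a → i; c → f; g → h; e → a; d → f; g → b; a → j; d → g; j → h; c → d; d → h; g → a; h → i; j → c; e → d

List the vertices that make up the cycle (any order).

a, c, d, g, j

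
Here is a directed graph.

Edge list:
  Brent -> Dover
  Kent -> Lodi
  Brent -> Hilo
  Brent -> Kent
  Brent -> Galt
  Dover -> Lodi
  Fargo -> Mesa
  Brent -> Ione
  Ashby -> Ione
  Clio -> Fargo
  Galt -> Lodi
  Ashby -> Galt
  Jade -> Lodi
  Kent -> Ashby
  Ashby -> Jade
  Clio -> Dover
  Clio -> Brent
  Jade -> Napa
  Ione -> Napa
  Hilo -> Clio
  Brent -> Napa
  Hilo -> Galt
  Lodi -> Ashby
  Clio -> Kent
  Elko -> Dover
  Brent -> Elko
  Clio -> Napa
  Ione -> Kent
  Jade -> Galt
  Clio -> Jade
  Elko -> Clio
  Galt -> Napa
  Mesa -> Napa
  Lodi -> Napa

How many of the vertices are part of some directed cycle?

10

A vertex is on a directed cycle iff it belongs to a strongly connected component of size ≥ 2 (or has a self-loop).
The vertices on cycles are {Clio, Elko, Galt, Hilo, Ione, Jade, Kent, Lodi, Ashby, Brent} — 10 in total.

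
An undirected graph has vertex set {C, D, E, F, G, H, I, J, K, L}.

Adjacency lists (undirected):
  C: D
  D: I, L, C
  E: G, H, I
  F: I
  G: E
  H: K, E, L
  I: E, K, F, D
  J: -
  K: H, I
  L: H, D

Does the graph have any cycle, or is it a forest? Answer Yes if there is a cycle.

DFS, tracking each vertex's parent; an edge to a visited non-parent vertex closes a cycle.
Start from J:
visit J (parent –)
visit C (parent –)
  visit D (parent C)
    visit I (parent D)
      visit E (parent I)
        visit G (parent E)
          G–E: parent, skip
        visit H (parent E)
          visit K (parent H)
            K–H: parent, skip
            K–I: I visited and ≠ parent → cycle
Cycle: I – E – H – K – I.

Yes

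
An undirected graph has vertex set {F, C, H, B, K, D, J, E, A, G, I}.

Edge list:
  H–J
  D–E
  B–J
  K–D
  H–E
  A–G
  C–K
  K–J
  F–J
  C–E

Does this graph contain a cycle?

Yes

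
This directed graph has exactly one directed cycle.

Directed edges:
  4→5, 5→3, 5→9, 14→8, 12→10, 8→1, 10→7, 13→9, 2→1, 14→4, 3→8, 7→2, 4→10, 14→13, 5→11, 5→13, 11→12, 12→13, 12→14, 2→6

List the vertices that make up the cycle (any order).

4, 5, 11, 12, 14

DFS with gray/black marking from 11:
11 gray
  12 gray
    10 gray
      7 gray
        2 gray
          1 gray
          1 black
          6 gray
          6 black
        2 black
      7 black
    10 black
    14 gray
      4 gray
        5 gray
          5→11: 11 is gray → back edge
Back edge closes the cycle 11 → 12 → 14 → 4 → 5 → 11; its vertices are {4, 5, 11, 12, 14}.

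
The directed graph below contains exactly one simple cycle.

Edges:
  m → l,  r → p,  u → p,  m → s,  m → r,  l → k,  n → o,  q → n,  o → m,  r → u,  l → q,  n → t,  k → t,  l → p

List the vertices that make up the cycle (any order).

l, m, n, o, q

DFS with gray/black marking from m:
m gray
  s gray
  s black
  r gray
    p gray
    p black
    u gray
      u→p: p black — skip
    u black
  r black
  l gray
    q gray
      n gray
        t gray
        t black
        o gray
          o→m: m is gray → back edge
Back edge closes the cycle m → l → q → n → o → m; its vertices are {l, m, n, o, q}.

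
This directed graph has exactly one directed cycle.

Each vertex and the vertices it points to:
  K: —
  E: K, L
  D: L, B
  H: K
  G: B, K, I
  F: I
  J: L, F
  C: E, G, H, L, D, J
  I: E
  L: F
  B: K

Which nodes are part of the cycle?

DFS with gray/black marking from E:
E gray
  K gray
  K black
  L gray
    F gray
      I gray
        I→E: E is gray → back edge
Back edge closes the cycle E → L → F → I → E; its vertices are {E, F, I, L}.

E, F, I, L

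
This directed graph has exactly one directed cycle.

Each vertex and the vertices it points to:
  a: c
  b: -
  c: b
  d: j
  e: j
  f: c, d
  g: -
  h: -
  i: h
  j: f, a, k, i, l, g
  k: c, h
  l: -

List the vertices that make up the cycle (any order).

d, f, j

DFS with gray/black marking from j:
j gray
  f gray
    c gray
      b gray
      b black
    c black
    d gray
      d→j: j is gray → back edge
Back edge closes the cycle j → f → d → j; its vertices are {d, f, j}.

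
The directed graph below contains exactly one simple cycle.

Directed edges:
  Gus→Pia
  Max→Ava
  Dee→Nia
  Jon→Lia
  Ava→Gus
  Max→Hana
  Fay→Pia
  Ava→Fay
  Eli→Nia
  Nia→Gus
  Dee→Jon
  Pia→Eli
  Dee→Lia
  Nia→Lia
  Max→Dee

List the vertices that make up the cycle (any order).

Eli, Gus, Nia, Pia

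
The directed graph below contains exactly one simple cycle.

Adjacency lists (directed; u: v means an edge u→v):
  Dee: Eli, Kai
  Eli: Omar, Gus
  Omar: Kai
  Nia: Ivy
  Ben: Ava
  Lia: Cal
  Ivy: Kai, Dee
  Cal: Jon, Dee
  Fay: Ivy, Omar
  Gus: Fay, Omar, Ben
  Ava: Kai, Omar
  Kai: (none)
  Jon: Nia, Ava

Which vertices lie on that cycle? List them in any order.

DFS with gray/black marking from Dee:
Dee gray
  Eli gray
    Omar gray
      Kai gray
      Kai black
    Omar black
    Gus gray
      Fay gray
        Ivy gray
          Ivy→Kai: Kai black — skip
          Ivy→Dee: Dee is gray → back edge
Back edge closes the cycle Dee → Eli → Gus → Fay → Ivy → Dee; its vertices are {Dee, Eli, Fay, Gus, Ivy}.

Dee, Eli, Fay, Gus, Ivy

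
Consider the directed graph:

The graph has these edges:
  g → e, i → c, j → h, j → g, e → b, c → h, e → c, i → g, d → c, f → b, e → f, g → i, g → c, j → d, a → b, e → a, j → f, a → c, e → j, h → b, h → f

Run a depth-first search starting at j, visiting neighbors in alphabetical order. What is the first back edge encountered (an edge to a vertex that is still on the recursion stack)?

e->j

DFS from j (visiting neighbors in alphabetical order); mark gray on enter, black on exit:
j gray
  d gray
    c gray
      h gray
        b gray
        b black
        f gray
          f→b: b black — skip
        f black
      h black
    c black
  d black
  j→f: f black — skip
  g gray
    g→c: c black — skip
    e gray
      a gray
        a→b: b black — skip
        a→c: c black — skip
      a black
      e→b: b black — skip
      e→c: c black — skip
      e→f: f black — skip
      e→j: j is gray → back edge
First back edge: e → j.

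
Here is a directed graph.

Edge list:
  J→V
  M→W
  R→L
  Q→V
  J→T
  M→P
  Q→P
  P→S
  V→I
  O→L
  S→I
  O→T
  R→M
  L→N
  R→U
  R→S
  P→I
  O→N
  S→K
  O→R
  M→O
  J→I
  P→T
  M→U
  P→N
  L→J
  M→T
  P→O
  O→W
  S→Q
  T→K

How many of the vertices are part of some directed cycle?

A vertex is on a directed cycle iff it belongs to a strongly connected component of size ≥ 2 (or has a self-loop).
The vertices on cycles are {M, O, P, Q, R, S} — 6 in total.

6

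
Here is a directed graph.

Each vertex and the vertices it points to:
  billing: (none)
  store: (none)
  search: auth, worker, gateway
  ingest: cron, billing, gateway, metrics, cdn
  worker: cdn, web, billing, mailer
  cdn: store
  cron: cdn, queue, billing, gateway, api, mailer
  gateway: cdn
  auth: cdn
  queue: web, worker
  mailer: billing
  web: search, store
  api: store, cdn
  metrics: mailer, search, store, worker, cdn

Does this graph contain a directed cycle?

Yes

DFS with white/gray/black marking, starting from cdn:
cdn gray
  store gray
  store black
cdn black
billing gray
billing black
search gray
  auth gray
    auth→cdn: cdn black — skip
  auth black
  worker gray
    worker→cdn: cdn black — skip
    web gray
      web→search: search is gray → back edge
Back edge found, so a cycle exists: search → worker → web → search.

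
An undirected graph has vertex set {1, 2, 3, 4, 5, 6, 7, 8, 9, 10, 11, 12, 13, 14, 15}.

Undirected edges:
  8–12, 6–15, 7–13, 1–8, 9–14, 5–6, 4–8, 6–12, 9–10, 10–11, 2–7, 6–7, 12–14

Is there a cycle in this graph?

DFS, tracking each vertex's parent; an edge to a visited non-parent vertex closes a cycle.
Start from 14:
visit 14 (parent –)
  visit 12 (parent 14)
    12–14: parent, skip
    visit 6 (parent 12)
      visit 7 (parent 6)
        visit 2 (parent 7)
          2–7: parent, skip
        7–6: parent, skip
        visit 13 (parent 7)
          13–7: parent, skip
      visit 5 (parent 6)
        5–6: parent, skip
      6–12: parent, skip
      visit 15 (parent 6)
        15–6: parent, skip
    visit 8 (parent 12)
      visit 4 (parent 8)
        4–8: parent, skip
      8–12: parent, skip
      visit 1 (parent 8)
        1–8: parent, skip
  visit 9 (parent 14)
    9–14: parent, skip
    visit 10 (parent 9)
      visit 11 (parent 10)
        11–10: parent, skip
      10–9: parent, skip
visit 3 (parent –)
No non-parent visited neighbor found — the graph is a forest.

No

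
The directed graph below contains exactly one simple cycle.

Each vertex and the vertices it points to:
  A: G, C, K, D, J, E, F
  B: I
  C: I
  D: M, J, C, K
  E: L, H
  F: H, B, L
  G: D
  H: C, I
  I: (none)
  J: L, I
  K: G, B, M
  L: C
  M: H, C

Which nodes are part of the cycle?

D, G, K

DFS with gray/black marking from G:
G gray
  D gray
    M gray
      H gray
        C gray
          I gray
          I black
        C black
        H→I: I black — skip
      H black
      M→C: C black — skip
    M black
    J gray
      L gray
        L→C: C black — skip
      L black
      J→I: I black — skip
    J black
    D→C: C black — skip
    K gray
      K→G: G is gray → back edge
Back edge closes the cycle G → D → K → G; its vertices are {D, G, K}.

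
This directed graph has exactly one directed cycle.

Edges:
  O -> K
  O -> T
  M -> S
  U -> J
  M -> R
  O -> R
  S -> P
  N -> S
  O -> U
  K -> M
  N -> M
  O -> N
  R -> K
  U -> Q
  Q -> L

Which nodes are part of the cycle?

DFS with gray/black marking from K:
K gray
  M gray
    R gray
      R→K: K is gray → back edge
Back edge closes the cycle K → M → R → K; its vertices are {K, M, R}.

K, M, R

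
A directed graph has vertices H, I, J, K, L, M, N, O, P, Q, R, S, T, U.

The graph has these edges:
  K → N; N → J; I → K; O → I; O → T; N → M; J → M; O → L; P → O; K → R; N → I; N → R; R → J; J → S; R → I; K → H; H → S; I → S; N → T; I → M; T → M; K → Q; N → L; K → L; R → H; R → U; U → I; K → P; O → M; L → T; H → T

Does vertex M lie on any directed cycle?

M lies on a cycle iff there is a path from M back to itself.
Exploring from M, it never reaches itself; equivalently, its strongly connected component is a singleton.

No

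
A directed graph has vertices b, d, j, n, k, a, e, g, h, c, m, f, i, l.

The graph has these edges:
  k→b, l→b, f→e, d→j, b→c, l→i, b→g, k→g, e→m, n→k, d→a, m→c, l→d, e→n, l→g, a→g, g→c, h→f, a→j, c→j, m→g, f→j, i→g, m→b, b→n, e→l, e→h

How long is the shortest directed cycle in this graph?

For each vertex v, BFS finds the shortest path from v back to v.
The shortest such closed walk is f → e → h → f, length 3.

3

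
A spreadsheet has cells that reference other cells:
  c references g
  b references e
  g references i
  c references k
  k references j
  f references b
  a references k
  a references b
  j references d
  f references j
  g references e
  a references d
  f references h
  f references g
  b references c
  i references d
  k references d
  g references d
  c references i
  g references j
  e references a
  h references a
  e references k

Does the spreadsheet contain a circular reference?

Yes

DFS with white/gray/black marking, starting from f:
f gray
  j gray
    d gray
    d black
  j black
  h gray
    a gray
      b gray
        c gray
          i gray
            i→d: d black — skip
          i black
          g gray
            g→j: j black — skip
            g→d: d black — skip
            g→i: i black — skip
            e gray
              k gray
                k→d: d black — skip
                k→j: j black — skip
              k black
              e→a: a is gray → back edge
Back edge found, so a cycle exists: a → b → c → g → e → a.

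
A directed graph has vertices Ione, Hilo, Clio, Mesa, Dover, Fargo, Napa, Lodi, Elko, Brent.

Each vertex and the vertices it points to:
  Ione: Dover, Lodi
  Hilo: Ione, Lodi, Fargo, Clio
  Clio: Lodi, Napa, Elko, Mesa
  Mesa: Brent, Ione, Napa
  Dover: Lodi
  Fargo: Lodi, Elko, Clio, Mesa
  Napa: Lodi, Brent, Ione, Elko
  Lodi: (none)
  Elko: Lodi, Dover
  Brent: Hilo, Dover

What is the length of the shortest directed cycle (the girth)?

4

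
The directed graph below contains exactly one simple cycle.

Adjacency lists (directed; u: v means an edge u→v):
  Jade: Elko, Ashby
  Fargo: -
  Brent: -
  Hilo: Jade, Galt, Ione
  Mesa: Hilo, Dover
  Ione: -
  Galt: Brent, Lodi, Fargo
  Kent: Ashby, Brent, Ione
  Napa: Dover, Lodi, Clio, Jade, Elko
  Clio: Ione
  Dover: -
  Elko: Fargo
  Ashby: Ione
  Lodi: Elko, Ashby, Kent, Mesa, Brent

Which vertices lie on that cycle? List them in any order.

DFS with gray/black marking from Lodi:
Lodi gray
  Elko gray
    Fargo gray
    Fargo black
  Elko black
  Ashby gray
    Ione gray
    Ione black
  Ashby black
  Kent gray
    Kent→Ashby: Ashby black — skip
    Brent gray
    Brent black
    Kent→Ione: Ione black — skip
  Kent black
  Mesa gray
    Hilo gray
      Jade gray
        Jade→Elko: Elko black — skip
        Jade→Ashby: Ashby black — skip
      Jade black
      Galt gray
        Galt→Brent: Brent black — skip
        Galt→Lodi: Lodi is gray → back edge
Back edge closes the cycle Lodi → Mesa → Hilo → Galt → Lodi; its vertices are {Galt, Hilo, Lodi, Mesa}.

Galt, Hilo, Lodi, Mesa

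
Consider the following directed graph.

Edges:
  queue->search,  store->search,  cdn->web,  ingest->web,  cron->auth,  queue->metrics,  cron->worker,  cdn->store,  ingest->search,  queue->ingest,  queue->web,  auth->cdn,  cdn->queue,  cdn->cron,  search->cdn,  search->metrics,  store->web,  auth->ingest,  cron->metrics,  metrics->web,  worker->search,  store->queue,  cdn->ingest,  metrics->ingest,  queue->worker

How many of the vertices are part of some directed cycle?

9

A vertex is on a directed cycle iff it belongs to a strongly connected component of size ≥ 2 (or has a self-loop).
The vertices on cycles are {cdn, auth, cron, queue, store, ingest, search, worker, metrics} — 9 in total.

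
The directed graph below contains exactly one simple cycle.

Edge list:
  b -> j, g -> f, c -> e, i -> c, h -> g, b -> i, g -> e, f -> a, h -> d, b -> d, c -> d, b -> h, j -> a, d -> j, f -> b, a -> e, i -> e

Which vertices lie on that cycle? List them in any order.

b, f, g, h

DFS with gray/black marking from b:
b gray
  i gray
    e gray
    e black
    c gray
      c→e: e black — skip
      d gray
        j gray
          a gray
            a→e: e black — skip
          a black
        j black
      d black
    c black
  i black
  b→j: j black — skip
  h gray
    h→d: d black — skip
    g gray
      g→e: e black — skip
      f gray
        f→b: b is gray → back edge
Back edge closes the cycle b → h → g → f → b; its vertices are {b, f, g, h}.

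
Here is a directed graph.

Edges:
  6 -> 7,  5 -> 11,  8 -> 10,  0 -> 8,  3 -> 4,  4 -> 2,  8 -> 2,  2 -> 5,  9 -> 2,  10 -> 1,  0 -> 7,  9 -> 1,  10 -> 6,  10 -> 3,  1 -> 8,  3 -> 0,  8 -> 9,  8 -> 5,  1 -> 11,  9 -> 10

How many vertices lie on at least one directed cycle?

A vertex is on a directed cycle iff it belongs to a strongly connected component of size ≥ 2 (or has a self-loop).
The vertices on cycles are {0, 1, 3, 8, 9, 10} — 6 in total.

6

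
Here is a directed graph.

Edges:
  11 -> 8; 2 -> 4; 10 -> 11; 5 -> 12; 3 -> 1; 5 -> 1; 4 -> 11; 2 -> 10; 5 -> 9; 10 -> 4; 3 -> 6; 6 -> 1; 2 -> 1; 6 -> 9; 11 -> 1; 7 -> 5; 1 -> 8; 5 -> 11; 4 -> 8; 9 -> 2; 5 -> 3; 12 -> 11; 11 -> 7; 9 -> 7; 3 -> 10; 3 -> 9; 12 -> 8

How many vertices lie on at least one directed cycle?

A vertex is on a directed cycle iff it belongs to a strongly connected component of size ≥ 2 (or has a self-loop).
The vertices on cycles are {2, 3, 4, 5, 6, 7, 9, 10, 11, 12} — 10 in total.

10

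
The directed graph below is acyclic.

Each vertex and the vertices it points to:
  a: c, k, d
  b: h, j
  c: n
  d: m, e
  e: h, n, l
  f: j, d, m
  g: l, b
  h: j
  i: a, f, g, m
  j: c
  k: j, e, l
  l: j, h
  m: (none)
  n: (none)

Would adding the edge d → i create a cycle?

Yes

Adding d→i creates a cycle iff i can already reach d.
Path from i: i → a → d.
So i → … → d → i is a cycle.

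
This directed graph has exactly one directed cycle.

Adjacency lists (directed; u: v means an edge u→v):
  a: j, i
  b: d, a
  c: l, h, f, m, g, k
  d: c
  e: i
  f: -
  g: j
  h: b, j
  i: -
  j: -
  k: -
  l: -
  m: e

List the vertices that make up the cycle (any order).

DFS with gray/black marking from c:
c gray
  l gray
  l black
  h gray
    b gray
      d gray
        d→c: c is gray → back edge
Back edge closes the cycle c → h → b → d → c; its vertices are {b, c, d, h}.

b, c, d, h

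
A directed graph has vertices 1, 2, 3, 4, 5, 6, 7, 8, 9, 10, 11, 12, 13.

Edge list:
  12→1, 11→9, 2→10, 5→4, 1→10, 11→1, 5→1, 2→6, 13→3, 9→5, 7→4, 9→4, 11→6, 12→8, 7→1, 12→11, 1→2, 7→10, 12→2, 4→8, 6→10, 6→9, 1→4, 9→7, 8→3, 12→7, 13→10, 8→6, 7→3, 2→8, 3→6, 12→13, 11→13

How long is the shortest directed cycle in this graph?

4

For each vertex v, BFS finds the shortest path from v back to v.
The shortest such closed walk is 8 → 6 → 9 → 4 → 8, length 4.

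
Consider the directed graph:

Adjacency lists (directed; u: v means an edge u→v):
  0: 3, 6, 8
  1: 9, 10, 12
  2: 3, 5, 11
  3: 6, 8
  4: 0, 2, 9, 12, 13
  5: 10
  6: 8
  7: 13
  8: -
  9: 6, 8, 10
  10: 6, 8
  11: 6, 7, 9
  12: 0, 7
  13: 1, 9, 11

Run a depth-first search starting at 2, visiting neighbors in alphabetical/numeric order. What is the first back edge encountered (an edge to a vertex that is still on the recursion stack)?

DFS from 2 (visiting neighbors in alphabetical/numeric order); mark gray on enter, black on exit:
2 gray
  3 gray
    6 gray
      8 gray
      8 black
    6 black
    3→8: 8 black — skip
  3 black
  5 gray
    10 gray
      10→6: 6 black — skip
      10→8: 8 black — skip
    10 black
  5 black
  11 gray
    11→6: 6 black — skip
    7 gray
      13 gray
        1 gray
          9 gray
            9→6: 6 black — skip
            9→8: 8 black — skip
            9→10: 10 black — skip
          9 black
          1→10: 10 black — skip
          12 gray
            0 gray
              0→3: 3 black — skip
              0→6: 6 black — skip
              0→8: 8 black — skip
            0 black
            12→7: 7 is gray → back edge
First back edge: 12 → 7.

12→7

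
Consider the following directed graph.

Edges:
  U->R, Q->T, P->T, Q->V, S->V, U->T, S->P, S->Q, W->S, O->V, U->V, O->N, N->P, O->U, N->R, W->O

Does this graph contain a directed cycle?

DFS with white/gray/black marking, starting from R:
R gray
R black
N gray
  N→R: R black — skip
  P gray
    T gray
    T black
  P black
N black
O gray
  V gray
  V black
  U gray
    U→V: V black — skip
    U→T: T black — skip
    U→R: R black — skip
  U black
  O→N: N black — skip
O black
Q gray
  Q→T: T black — skip
  Q→V: V black — skip
Q black
S gray
  S→Q: Q black — skip
  S→P: P black — skip
  S→V: V black — skip
S black
W gray
  W→O: O black — skip
  W→S: S black — skip
W black
Every edge goes to a white or black vertex — no back edge, so the graph is acyclic.

No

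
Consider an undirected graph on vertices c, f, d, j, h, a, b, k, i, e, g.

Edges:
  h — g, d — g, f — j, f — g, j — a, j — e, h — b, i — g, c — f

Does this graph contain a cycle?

No

DFS, tracking each vertex's parent; an edge to a visited non-parent vertex closes a cycle.
Start from c:
visit c (parent –)
  visit f (parent c)
    visit g (parent f)
      visit d (parent g)
        d–g: parent, skip
      visit h (parent g)
        visit b (parent h)
          b–h: parent, skip
        h–g: parent, skip
      g–f: parent, skip
      visit i (parent g)
        i–g: parent, skip
    f–c: parent, skip
    visit j (parent f)
      visit a (parent j)
        a–j: parent, skip
      j–f: parent, skip
      visit e (parent j)
        e–j: parent, skip
visit k (parent –)
No non-parent visited neighbor found — the graph is a forest.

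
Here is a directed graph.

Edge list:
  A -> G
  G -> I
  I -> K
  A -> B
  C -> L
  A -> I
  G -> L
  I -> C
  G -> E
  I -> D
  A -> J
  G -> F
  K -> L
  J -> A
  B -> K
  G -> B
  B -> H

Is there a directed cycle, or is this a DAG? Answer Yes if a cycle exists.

Yes

DFS with white/gray/black marking, starting from E:
E gray
E black
A gray
  I gray
    C gray
      L gray
      L black
    C black
    K gray
      K→L: L black — skip
    K black
    D gray
    D black
  I black
  B gray
    B→K: K black — skip
    H gray
    H black
  B black
  G gray
    G→E: E black — skip
    F gray
    F black
    G→B: B black — skip
    G→L: L black — skip
    G→I: I black — skip
  G black
  J gray
    J→A: A is gray → back edge
Back edge found, so a cycle exists: A → J → A.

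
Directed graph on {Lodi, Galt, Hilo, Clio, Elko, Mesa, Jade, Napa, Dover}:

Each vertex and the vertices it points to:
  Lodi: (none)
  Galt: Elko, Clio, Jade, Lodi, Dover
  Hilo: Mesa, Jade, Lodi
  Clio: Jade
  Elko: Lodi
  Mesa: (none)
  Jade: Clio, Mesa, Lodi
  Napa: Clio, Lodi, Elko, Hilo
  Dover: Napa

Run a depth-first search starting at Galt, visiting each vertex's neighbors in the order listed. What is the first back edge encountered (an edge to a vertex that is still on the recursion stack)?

Jade->Clio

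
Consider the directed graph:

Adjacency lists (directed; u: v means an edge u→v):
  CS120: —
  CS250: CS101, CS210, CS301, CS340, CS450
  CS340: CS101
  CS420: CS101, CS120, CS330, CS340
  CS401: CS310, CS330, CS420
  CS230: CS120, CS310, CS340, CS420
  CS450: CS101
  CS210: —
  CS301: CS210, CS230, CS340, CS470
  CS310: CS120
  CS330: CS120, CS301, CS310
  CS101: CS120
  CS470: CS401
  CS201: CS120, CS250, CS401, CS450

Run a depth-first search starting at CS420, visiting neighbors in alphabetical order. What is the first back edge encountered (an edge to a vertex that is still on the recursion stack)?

CS230→CS420

DFS from CS420 (visiting neighbors in alphabetical order); mark gray on enter, black on exit:
CS420 gray
  CS101 gray
    CS120 gray
    CS120 black
  CS101 black
  CS420→CS120: CS120 black — skip
  CS330 gray
    CS330→CS120: CS120 black — skip
    CS301 gray
      CS210 gray
      CS210 black
      CS230 gray
        CS230→CS120: CS120 black — skip
        CS310 gray
          CS310→CS120: CS120 black — skip
        CS310 black
        CS340 gray
          CS340→CS101: CS101 black — skip
        CS340 black
        CS230→CS420: CS420 is gray → back edge
First back edge: CS230 → CS420.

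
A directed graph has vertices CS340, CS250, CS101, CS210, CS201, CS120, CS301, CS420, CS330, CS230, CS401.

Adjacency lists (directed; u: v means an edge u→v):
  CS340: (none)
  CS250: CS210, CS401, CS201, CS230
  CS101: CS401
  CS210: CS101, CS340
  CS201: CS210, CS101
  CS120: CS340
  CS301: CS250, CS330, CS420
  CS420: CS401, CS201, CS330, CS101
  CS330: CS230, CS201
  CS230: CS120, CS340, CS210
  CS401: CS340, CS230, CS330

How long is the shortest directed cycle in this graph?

For each vertex v, BFS finds the shortest path from v back to v.
The shortest such closed walk is CS201 → CS101 → CS401 → CS330 → CS201, length 4.

4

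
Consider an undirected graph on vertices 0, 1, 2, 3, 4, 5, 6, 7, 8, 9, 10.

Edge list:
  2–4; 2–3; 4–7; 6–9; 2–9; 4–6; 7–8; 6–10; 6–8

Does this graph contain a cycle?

Yes

DFS, tracking each vertex's parent; an edge to a visited non-parent vertex closes a cycle.
Start from 4:
visit 4 (parent –)
  visit 2 (parent 4)
    2–4: parent, skip
    visit 9 (parent 2)
      9–2: parent, skip
      visit 6 (parent 9)
        6–9: parent, skip
        visit 8 (parent 6)
          8–6: parent, skip
          visit 7 (parent 8)
            7–4: 4 visited and ≠ parent → cycle
Cycle: 4 – 2 – 9 – 6 – 8 – 7 – 4.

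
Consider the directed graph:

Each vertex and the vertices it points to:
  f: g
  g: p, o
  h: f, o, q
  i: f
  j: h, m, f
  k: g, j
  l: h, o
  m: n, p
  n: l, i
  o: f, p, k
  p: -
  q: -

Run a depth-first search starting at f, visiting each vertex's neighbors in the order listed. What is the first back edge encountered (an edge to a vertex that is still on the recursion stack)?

o->f

DFS from f (visiting each vertex's neighbors in the order listed); mark gray on enter, black on exit:
f gray
  g gray
    p gray
    p black
    o gray
      o→f: f is gray → back edge
First back edge: o → f.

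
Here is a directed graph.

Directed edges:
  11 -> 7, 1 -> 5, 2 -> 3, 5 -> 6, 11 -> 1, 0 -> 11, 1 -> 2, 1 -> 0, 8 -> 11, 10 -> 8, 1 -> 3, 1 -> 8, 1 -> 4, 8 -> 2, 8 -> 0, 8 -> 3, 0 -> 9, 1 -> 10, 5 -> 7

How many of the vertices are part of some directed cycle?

A vertex is on a directed cycle iff it belongs to a strongly connected component of size ≥ 2 (or has a self-loop).
The vertices on cycles are {0, 1, 8, 10, 11} — 5 in total.

5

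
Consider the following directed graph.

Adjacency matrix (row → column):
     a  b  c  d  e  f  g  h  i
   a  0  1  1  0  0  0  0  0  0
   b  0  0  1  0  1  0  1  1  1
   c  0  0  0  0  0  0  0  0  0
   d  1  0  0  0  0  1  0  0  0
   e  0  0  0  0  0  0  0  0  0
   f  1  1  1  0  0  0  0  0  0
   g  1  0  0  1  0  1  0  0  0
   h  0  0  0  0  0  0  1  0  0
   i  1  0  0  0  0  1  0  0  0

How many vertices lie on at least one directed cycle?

A vertex is on a directed cycle iff it belongs to a strongly connected component of size ≥ 2 (or has a self-loop).
The vertices on cycles are {a, b, d, f, g, h, i} — 7 in total.

7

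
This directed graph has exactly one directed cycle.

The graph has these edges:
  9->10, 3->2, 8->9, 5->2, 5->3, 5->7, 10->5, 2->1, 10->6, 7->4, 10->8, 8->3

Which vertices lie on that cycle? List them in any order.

DFS with gray/black marking from 10:
10 gray
  6 gray
  6 black
  5 gray
    7 gray
      4 gray
      4 black
    7 black
    3 gray
      2 gray
        1 gray
        1 black
      2 black
    3 black
    5→2: 2 black — skip
  5 black
  8 gray
    8→3: 3 black — skip
    9 gray
      9→10: 10 is gray → back edge
Back edge closes the cycle 10 → 8 → 9 → 10; its vertices are {8, 9, 10}.

8, 9, 10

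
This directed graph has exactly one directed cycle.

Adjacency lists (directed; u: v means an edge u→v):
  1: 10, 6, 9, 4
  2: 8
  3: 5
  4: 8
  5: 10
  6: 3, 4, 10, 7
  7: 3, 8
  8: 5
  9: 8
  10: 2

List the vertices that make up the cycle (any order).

DFS with gray/black marking from 10:
10 gray
  2 gray
    8 gray
      5 gray
        5→10: 10 is gray → back edge
Back edge closes the cycle 10 → 2 → 8 → 5 → 10; its vertices are {2, 5, 8, 10}.

2, 5, 8, 10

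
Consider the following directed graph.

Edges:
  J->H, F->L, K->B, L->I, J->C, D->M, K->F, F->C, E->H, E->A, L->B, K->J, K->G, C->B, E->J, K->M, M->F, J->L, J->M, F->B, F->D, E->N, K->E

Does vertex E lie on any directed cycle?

No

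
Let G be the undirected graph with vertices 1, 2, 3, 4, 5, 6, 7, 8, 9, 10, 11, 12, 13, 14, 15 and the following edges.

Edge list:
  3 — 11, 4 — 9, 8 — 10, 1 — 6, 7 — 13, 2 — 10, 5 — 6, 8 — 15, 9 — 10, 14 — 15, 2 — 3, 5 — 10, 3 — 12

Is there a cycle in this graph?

No

DFS, tracking each vertex's parent; an edge to a visited non-parent vertex closes a cycle.
Start from 10:
visit 10 (parent –)
  visit 2 (parent 10)
    2–10: parent, skip
    visit 3 (parent 2)
      3–2: parent, skip
      visit 12 (parent 3)
        12–3: parent, skip
      visit 11 (parent 3)
        11–3: parent, skip
  visit 9 (parent 10)
    9–10: parent, skip
    visit 4 (parent 9)
      4–9: parent, skip
  visit 5 (parent 10)
    5–10: parent, skip
    visit 6 (parent 5)
      visit 1 (parent 6)
        1–6: parent, skip
      6–5: parent, skip
  visit 8 (parent 10)
    8–10: parent, skip
    visit 15 (parent 8)
      15–8: parent, skip
      visit 14 (parent 15)
        14–15: parent, skip
visit 7 (parent –)
  visit 13 (parent 7)
    13–7: parent, skip
No non-parent visited neighbor found — the graph is a forest.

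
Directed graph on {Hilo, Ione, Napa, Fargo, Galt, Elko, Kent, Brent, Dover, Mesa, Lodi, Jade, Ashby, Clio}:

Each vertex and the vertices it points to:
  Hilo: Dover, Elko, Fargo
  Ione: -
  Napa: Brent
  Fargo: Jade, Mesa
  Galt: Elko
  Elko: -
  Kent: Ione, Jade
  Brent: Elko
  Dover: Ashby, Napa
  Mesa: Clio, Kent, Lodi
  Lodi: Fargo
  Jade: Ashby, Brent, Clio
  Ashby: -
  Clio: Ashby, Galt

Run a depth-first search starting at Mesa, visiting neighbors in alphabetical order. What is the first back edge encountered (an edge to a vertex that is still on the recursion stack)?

DFS from Mesa (visiting neighbors in alphabetical order); mark gray on enter, black on exit:
Mesa gray
  Clio gray
    Ashby gray
    Ashby black
    Galt gray
      Elko gray
      Elko black
    Galt black
  Clio black
  Kent gray
    Ione gray
    Ione black
    Jade gray
      Jade→Ashby: Ashby black — skip
      Brent gray
        Brent→Elko: Elko black — skip
      Brent black
      Jade→Clio: Clio black — skip
    Jade black
  Kent black
  Lodi gray
    Fargo gray
      Fargo→Jade: Jade black — skip
      Fargo→Mesa: Mesa is gray → back edge
First back edge: Fargo → Mesa.

Fargo->Mesa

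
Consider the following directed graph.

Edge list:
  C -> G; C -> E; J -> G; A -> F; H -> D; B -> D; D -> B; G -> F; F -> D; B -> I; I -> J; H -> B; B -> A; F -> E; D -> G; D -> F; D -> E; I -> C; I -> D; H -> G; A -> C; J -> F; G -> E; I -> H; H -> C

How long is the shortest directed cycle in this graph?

For each vertex v, BFS finds the shortest path from v back to v.
The shortest such closed walk is B → D → B, length 2.

2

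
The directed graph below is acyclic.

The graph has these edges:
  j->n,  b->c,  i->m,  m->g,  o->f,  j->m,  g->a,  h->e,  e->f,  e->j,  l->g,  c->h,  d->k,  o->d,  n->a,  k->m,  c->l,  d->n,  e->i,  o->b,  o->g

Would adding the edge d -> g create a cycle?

Adding d→g creates a cycle iff g can already reach d.
Explore from g: no path reaches d. The graph stays acyclic.

No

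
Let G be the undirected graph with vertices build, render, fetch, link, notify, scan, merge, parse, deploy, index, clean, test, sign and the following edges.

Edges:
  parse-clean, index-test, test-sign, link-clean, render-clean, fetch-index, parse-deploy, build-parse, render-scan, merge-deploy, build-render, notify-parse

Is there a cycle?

Yes

DFS, tracking each vertex's parent; an edge to a visited non-parent vertex closes a cycle.
Start from clean:
visit clean (parent –)
  visit parse (parent clean)
    visit notify (parent parse)
      notify–parse: parent, skip
    visit build (parent parse)
      visit render (parent build)
        visit scan (parent render)
          scan–render: parent, skip
        render–clean: clean visited and ≠ parent → cycle
Cycle: clean – parse – build – render – clean.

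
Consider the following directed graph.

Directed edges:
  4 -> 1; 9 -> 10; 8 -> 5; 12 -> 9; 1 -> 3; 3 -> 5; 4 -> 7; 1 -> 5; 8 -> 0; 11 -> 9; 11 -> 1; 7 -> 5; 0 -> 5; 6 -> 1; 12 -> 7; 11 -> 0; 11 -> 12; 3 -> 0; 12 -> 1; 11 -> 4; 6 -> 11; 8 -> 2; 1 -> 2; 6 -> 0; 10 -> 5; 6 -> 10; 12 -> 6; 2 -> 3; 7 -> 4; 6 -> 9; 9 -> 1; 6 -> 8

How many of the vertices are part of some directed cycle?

A vertex is on a directed cycle iff it belongs to a strongly connected component of size ≥ 2 (or has a self-loop).
The vertices on cycles are {4, 6, 7, 11, 12} — 5 in total.

5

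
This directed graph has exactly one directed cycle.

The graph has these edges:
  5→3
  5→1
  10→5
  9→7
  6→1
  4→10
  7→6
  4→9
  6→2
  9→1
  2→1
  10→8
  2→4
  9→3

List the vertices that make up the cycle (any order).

2, 4, 6, 7, 9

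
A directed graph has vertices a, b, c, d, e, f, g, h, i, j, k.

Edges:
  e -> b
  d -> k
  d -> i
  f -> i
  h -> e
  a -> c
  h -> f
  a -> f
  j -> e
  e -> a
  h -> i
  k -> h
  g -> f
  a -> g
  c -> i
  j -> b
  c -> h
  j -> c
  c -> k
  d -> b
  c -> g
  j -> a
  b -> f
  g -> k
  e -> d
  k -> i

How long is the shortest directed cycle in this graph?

4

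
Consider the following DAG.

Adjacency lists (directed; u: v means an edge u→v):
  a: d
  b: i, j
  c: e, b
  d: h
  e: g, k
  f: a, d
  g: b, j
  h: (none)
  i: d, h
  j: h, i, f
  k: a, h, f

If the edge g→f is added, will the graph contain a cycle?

Adding g→f creates a cycle iff f can already reach g.
Explore from f: no path reaches g. The graph stays acyclic.

No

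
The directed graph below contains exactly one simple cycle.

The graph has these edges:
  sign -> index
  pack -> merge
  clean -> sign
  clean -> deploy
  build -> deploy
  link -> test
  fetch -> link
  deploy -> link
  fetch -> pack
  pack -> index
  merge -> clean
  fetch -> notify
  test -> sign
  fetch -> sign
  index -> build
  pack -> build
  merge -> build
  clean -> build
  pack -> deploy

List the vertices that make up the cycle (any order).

DFS with gray/black marking from link:
link gray
  test gray
    sign gray
      index gray
        build gray
          deploy gray
            deploy→link: link is gray → back edge
Back edge closes the cycle link → test → sign → index → build → deploy → link; its vertices are {link, sign, test, build, index, deploy}.

link, sign, test, build, index, deploy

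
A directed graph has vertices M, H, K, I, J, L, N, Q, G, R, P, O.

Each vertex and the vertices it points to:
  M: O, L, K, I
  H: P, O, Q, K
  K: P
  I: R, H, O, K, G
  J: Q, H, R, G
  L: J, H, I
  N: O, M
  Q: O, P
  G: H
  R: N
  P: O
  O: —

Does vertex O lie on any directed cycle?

No

O lies on a cycle iff there is a path from O back to itself.
Exploring from O, it never reaches itself; equivalently, its strongly connected component is a singleton.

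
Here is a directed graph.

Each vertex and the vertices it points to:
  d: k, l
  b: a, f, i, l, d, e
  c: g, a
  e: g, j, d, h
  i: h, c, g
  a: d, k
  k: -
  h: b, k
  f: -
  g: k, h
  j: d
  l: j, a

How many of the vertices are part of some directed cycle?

10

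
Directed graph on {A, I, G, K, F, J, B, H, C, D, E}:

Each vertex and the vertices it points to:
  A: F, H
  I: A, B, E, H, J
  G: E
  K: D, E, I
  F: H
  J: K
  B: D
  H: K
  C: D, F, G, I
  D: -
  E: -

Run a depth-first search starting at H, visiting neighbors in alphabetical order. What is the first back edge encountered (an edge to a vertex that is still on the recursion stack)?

DFS from H (visiting neighbors in alphabetical order); mark gray on enter, black on exit:
H gray
  K gray
    D gray
    D black
    E gray
    E black
    I gray
      A gray
        F gray
          F→H: H is gray → back edge
First back edge: F → H.

F→H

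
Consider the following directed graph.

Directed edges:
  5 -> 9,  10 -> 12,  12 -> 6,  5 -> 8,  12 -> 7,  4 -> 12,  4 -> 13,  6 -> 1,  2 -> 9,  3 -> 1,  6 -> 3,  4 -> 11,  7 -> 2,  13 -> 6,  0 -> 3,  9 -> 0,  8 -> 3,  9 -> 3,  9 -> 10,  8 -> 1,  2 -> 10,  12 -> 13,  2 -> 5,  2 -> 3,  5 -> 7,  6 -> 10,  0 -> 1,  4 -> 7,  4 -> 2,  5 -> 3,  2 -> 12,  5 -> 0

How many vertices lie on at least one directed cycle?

8

A vertex is on a directed cycle iff it belongs to a strongly connected component of size ≥ 2 (or has a self-loop).
The vertices on cycles are {2, 5, 6, 7, 9, 10, 12, 13} — 8 in total.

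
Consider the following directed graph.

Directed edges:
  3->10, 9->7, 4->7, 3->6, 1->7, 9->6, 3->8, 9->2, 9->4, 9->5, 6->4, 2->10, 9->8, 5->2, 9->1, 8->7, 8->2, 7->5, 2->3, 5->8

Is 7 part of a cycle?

7 is on a cycle iff 7 can reach itself via ≥1 edge.
7 → 5 → 8 → 7 — yes.

Yes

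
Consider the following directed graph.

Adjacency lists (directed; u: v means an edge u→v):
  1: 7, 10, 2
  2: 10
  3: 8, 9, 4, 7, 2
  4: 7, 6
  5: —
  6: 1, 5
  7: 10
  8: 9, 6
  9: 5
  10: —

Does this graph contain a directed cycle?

DFS with white/gray/black marking, starting from 8:
8 gray
  9 gray
    5 gray
    5 black
  9 black
  6 gray
    1 gray
      7 gray
        10 gray
        10 black
      7 black
      1→10: 10 black — skip
      2 gray
        2→10: 10 black — skip
      2 black
    1 black
    6→5: 5 black — skip
  6 black
8 black
3 gray
  3→8: 8 black — skip
  3→9: 9 black — skip
  4 gray
    4→7: 7 black — skip
    4→6: 6 black — skip
  4 black
  3→7: 7 black — skip
  3→2: 2 black — skip
3 black
Every edge goes to a white or black vertex — no back edge, so the graph is acyclic.

No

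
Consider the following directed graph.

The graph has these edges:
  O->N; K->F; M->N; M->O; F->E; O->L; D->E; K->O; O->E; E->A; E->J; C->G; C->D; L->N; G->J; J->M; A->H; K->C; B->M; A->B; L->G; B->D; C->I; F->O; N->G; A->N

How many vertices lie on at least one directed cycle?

10

A vertex is on a directed cycle iff it belongs to a strongly connected component of size ≥ 2 (or has a self-loop).
The vertices on cycles are {A, B, D, E, G, J, L, M, N, O} — 10 in total.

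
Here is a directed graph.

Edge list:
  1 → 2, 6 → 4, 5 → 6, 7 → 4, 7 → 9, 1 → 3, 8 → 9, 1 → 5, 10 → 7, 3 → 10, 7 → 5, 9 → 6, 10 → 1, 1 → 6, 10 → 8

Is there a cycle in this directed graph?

Yes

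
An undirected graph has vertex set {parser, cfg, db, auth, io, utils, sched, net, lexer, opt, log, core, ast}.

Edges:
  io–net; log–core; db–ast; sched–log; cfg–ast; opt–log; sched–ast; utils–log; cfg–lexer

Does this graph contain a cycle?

No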